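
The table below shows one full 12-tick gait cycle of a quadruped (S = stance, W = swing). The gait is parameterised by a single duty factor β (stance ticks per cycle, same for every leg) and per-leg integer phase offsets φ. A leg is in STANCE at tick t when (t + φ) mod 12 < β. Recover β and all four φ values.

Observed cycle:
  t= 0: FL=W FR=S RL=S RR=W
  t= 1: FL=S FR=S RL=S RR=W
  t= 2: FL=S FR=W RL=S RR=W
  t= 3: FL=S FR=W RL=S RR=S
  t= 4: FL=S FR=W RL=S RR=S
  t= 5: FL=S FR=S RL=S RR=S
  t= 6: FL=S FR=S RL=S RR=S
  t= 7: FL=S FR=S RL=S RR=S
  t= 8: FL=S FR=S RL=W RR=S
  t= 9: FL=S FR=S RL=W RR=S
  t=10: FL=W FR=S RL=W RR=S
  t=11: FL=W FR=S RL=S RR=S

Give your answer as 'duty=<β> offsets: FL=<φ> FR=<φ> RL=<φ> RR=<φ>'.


duty β = stance ticks per leg = 9
FL: stance ticks = 9; W→S at t=1 → φ=11
FR: stance ticks = 9; W→S at t=5 → φ=7
RL: stance ticks = 9; W→S at t=11 → φ=1
RR: stance ticks = 9; W→S at t=3 → φ=9

duty=9 offsets: FL=11 FR=7 RL=1 RR=9


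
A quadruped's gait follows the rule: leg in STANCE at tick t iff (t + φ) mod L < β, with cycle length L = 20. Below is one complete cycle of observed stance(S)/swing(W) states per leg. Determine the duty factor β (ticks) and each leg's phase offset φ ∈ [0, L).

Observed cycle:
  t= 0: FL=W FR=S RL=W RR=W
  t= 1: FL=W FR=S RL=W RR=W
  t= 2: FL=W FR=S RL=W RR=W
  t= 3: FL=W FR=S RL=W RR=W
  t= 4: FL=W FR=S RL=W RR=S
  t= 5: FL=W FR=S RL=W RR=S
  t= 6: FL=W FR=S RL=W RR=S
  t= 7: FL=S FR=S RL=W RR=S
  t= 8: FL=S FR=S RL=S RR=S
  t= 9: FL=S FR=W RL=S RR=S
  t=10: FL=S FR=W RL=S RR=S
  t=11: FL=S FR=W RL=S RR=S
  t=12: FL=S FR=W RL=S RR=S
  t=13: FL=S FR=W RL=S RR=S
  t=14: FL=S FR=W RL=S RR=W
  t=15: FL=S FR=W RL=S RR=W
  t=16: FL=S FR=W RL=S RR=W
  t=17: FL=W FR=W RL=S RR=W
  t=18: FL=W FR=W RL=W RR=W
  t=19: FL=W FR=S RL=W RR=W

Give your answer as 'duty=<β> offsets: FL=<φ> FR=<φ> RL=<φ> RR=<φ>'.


duty β = stance ticks per leg = 10
FL: stance ticks = 10; W→S at t=7 → φ=13
FR: stance ticks = 10; W→S at t=19 → φ=1
RL: stance ticks = 10; W→S at t=8 → φ=12
RR: stance ticks = 10; W→S at t=4 → φ=16

duty=10 offsets: FL=13 FR=1 RL=12 RR=16


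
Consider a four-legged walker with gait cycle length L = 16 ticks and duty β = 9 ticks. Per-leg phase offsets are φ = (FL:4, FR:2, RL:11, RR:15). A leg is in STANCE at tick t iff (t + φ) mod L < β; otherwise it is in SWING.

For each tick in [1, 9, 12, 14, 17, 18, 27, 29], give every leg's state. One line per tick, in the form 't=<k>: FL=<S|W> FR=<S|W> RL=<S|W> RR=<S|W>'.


t=1: phase=(5,3,12,0) vs β=9 → FL=S FR=S RL=W RR=S
t=9: phase=(13,11,4,8) vs β=9 → FL=W FR=W RL=S RR=S
t=12: phase=(0,14,7,11) vs β=9 → FL=S FR=W RL=S RR=W
t=14: phase=(2,0,9,13) vs β=9 → FL=S FR=S RL=W RR=W
t=17: phase=(5,3,12,0) vs β=9 → FL=S FR=S RL=W RR=S
t=18: phase=(6,4,13,1) vs β=9 → FL=S FR=S RL=W RR=S
t=27: phase=(15,13,6,10) vs β=9 → FL=W FR=W RL=S RR=W
t=29: phase=(1,15,8,12) vs β=9 → FL=S FR=W RL=S RR=W

t=1: FL=S FR=S RL=W RR=S
t=9: FL=W FR=W RL=S RR=S
t=12: FL=S FR=W RL=S RR=W
t=14: FL=S FR=S RL=W RR=W
t=17: FL=S FR=S RL=W RR=S
t=18: FL=S FR=S RL=W RR=S
t=27: FL=W FR=W RL=S RR=W
t=29: FL=S FR=W RL=S RR=W


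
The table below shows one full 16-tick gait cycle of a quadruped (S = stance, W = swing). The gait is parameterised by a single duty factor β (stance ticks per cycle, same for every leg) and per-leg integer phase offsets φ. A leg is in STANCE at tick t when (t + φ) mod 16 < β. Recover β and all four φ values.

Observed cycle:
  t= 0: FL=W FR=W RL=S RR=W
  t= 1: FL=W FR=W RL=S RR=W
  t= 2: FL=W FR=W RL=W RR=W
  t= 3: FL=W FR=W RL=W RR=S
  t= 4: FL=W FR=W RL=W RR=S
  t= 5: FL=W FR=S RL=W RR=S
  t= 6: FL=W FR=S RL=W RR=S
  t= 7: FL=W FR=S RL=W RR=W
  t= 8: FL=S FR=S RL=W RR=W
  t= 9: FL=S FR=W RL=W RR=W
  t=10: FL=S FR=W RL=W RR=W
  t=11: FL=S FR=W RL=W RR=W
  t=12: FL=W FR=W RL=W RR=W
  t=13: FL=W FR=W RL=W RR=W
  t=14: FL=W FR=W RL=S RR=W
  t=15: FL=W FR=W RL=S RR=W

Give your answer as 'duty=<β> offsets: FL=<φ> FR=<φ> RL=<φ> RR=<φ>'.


duty β = stance ticks per leg = 4
FL: stance ticks = 4; W→S at t=8 → φ=8
FR: stance ticks = 4; W→S at t=5 → φ=11
RL: stance ticks = 4; W→S at t=14 → φ=2
RR: stance ticks = 4; W→S at t=3 → φ=13

duty=4 offsets: FL=8 FR=11 RL=2 RR=13


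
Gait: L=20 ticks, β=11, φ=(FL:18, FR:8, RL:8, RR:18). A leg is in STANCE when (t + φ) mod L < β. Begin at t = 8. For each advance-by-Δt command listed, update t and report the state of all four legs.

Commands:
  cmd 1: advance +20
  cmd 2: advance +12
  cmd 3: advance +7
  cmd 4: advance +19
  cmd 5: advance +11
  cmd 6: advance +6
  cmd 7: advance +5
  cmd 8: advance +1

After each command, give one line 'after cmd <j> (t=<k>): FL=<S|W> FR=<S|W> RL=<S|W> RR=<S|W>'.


start t=8: FL=S FR=W RL=W RR=S
cmd 1: advance +20 → t=28, phase=(6,16,16,6) → FL=S FR=W RL=W RR=S
cmd 2: advance +12 → t=40, phase=(18,8,8,18) → FL=W FR=S RL=S RR=W
cmd 3: advance +7 → t=47, phase=(5,15,15,5) → FL=S FR=W RL=W RR=S
cmd 4: advance +19 → t=66, phase=(4,14,14,4) → FL=S FR=W RL=W RR=S
cmd 5: advance +11 → t=77, phase=(15,5,5,15) → FL=W FR=S RL=S RR=W
cmd 6: advance +6 → t=83, phase=(1,11,11,1) → FL=S FR=W RL=W RR=S
cmd 7: advance +5 → t=88, phase=(6,16,16,6) → FL=S FR=W RL=W RR=S
cmd 8: advance +1 → t=89, phase=(7,17,17,7) → FL=S FR=W RL=W RR=S

after cmd 1 (t=28): FL=S FR=W RL=W RR=S
after cmd 2 (t=40): FL=W FR=S RL=S RR=W
after cmd 3 (t=47): FL=S FR=W RL=W RR=S
after cmd 4 (t=66): FL=S FR=W RL=W RR=S
after cmd 5 (t=77): FL=W FR=S RL=S RR=W
after cmd 6 (t=83): FL=S FR=W RL=W RR=S
after cmd 7 (t=88): FL=S FR=W RL=W RR=S
after cmd 8 (t=89): FL=S FR=W RL=W RR=S


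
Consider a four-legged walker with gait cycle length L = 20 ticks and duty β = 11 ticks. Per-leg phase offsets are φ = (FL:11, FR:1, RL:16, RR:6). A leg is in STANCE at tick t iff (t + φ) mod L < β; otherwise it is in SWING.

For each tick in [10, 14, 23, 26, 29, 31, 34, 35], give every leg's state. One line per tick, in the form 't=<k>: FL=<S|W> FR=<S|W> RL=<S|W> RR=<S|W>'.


t=10: FL=S FR=W RL=S RR=W
t=14: FL=S FR=W RL=S RR=S
t=23: FL=W FR=S RL=W RR=S
t=26: FL=W FR=S RL=S RR=W
t=29: FL=S FR=S RL=S RR=W
t=31: FL=S FR=W RL=S RR=W
t=34: FL=S FR=W RL=S RR=S
t=35: FL=S FR=W RL=W RR=S

t=10: phase=(1,11,6,16) vs β=11 → FL=S FR=W RL=S RR=W
t=14: phase=(5,15,10,0) vs β=11 → FL=S FR=W RL=S RR=S
t=23: phase=(14,4,19,9) vs β=11 → FL=W FR=S RL=W RR=S
t=26: phase=(17,7,2,12) vs β=11 → FL=W FR=S RL=S RR=W
t=29: phase=(0,10,5,15) vs β=11 → FL=S FR=S RL=S RR=W
t=31: phase=(2,12,7,17) vs β=11 → FL=S FR=W RL=S RR=W
t=34: phase=(5,15,10,0) vs β=11 → FL=S FR=W RL=S RR=S
t=35: phase=(6,16,11,1) vs β=11 → FL=S FR=W RL=W RR=S


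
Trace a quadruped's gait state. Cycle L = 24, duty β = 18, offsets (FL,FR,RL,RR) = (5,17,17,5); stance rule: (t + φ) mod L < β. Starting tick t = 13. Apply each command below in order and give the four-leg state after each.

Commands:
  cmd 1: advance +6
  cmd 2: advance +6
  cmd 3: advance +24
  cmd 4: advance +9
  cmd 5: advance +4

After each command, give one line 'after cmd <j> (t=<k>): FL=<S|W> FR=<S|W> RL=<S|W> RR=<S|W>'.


start t=13: FL=W FR=S RL=S RR=W
cmd 1: advance +6 → t=19, phase=(0,12,12,0) → FL=S FR=S RL=S RR=S
cmd 2: advance +6 → t=25, phase=(6,18,18,6) → FL=S FR=W RL=W RR=S
cmd 3: advance +24 → t=49, phase=(6,18,18,6) → FL=S FR=W RL=W RR=S
cmd 4: advance +9 → t=58, phase=(15,3,3,15) → FL=S FR=S RL=S RR=S
cmd 5: advance +4 → t=62, phase=(19,7,7,19) → FL=W FR=S RL=S RR=W

after cmd 1 (t=19): FL=S FR=S RL=S RR=S
after cmd 2 (t=25): FL=S FR=W RL=W RR=S
after cmd 3 (t=49): FL=S FR=W RL=W RR=S
after cmd 4 (t=58): FL=S FR=S RL=S RR=S
after cmd 5 (t=62): FL=W FR=S RL=S RR=W


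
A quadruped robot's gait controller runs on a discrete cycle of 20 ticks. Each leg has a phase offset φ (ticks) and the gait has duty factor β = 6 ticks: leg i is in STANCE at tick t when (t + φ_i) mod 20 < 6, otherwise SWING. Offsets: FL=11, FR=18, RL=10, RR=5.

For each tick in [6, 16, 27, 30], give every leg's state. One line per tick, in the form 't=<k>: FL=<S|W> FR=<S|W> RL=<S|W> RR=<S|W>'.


t=6: FL=W FR=S RL=W RR=W
t=16: FL=W FR=W RL=W RR=S
t=27: FL=W FR=S RL=W RR=W
t=30: FL=S FR=W RL=S RR=W

t=6: phase=(17,4,16,11) vs β=6 → FL=W FR=S RL=W RR=W
t=16: phase=(7,14,6,1) vs β=6 → FL=W FR=W RL=W RR=S
t=27: phase=(18,5,17,12) vs β=6 → FL=W FR=S RL=W RR=W
t=30: phase=(1,8,0,15) vs β=6 → FL=S FR=W RL=S RR=W


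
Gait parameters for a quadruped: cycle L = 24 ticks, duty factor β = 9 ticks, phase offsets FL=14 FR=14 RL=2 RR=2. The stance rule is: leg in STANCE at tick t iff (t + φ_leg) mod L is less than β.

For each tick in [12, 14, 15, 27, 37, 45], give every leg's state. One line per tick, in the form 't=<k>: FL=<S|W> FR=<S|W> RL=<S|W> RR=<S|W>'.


t=12: FL=S FR=S RL=W RR=W
t=14: FL=S FR=S RL=W RR=W
t=15: FL=S FR=S RL=W RR=W
t=27: FL=W FR=W RL=S RR=S
t=37: FL=S FR=S RL=W RR=W
t=45: FL=W FR=W RL=W RR=W

t=12: phase=(2,2,14,14) vs β=9 → FL=S FR=S RL=W RR=W
t=14: phase=(4,4,16,16) vs β=9 → FL=S FR=S RL=W RR=W
t=15: phase=(5,5,17,17) vs β=9 → FL=S FR=S RL=W RR=W
t=27: phase=(17,17,5,5) vs β=9 → FL=W FR=W RL=S RR=S
t=37: phase=(3,3,15,15) vs β=9 → FL=S FR=S RL=W RR=W
t=45: phase=(11,11,23,23) vs β=9 → FL=W FR=W RL=W RR=W


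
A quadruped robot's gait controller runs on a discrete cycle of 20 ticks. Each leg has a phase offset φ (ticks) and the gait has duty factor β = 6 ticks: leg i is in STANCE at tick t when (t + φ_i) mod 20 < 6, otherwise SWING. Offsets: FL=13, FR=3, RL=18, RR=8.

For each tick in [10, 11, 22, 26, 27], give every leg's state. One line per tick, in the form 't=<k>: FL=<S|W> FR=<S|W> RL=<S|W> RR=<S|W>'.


t=10: FL=S FR=W RL=W RR=W
t=11: FL=S FR=W RL=W RR=W
t=22: FL=W FR=S RL=S RR=W
t=26: FL=W FR=W RL=S RR=W
t=27: FL=S FR=W RL=S RR=W

t=10: phase=(3,13,8,18) vs β=6 → FL=S FR=W RL=W RR=W
t=11: phase=(4,14,9,19) vs β=6 → FL=S FR=W RL=W RR=W
t=22: phase=(15,5,0,10) vs β=6 → FL=W FR=S RL=S RR=W
t=26: phase=(19,9,4,14) vs β=6 → FL=W FR=W RL=S RR=W
t=27: phase=(0,10,5,15) vs β=6 → FL=S FR=W RL=S RR=W


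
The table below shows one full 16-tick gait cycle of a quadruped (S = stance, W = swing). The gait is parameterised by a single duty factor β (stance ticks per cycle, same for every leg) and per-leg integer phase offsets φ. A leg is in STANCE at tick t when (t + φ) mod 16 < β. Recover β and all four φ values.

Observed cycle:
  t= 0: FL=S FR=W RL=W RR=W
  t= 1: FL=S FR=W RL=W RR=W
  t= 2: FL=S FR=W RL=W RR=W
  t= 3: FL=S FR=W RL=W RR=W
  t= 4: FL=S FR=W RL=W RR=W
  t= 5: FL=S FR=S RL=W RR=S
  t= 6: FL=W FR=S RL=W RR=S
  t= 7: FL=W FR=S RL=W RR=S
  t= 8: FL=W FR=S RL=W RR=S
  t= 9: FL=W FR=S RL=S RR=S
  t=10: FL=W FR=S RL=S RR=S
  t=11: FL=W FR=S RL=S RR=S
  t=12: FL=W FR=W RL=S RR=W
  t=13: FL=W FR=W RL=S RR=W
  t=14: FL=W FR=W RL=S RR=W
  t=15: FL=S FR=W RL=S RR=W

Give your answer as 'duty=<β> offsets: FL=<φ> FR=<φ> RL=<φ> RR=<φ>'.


duty β = stance ticks per leg = 7
FL: stance ticks = 7; W→S at t=15 → φ=1
FR: stance ticks = 7; W→S at t=5 → φ=11
RL: stance ticks = 7; W→S at t=9 → φ=7
RR: stance ticks = 7; W→S at t=5 → φ=11

duty=7 offsets: FL=1 FR=11 RL=7 RR=11


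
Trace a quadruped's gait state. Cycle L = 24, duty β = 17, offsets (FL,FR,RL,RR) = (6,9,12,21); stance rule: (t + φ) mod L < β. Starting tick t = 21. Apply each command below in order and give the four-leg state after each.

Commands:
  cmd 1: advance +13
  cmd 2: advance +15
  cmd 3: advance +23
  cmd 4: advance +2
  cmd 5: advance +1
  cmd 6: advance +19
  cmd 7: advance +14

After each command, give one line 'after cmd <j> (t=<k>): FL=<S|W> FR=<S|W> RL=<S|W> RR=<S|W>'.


after cmd 1 (t=34): FL=S FR=W RL=W RR=S
after cmd 2 (t=49): FL=S FR=S RL=S RR=W
after cmd 3 (t=72): FL=S FR=S RL=S RR=W
after cmd 4 (t=74): FL=S FR=S RL=S RR=W
after cmd 5 (t=75): FL=S FR=S RL=S RR=S
after cmd 6 (t=94): FL=S FR=S RL=S RR=W
after cmd 7 (t=108): FL=W FR=W RL=S RR=S

start t=21: FL=S FR=S RL=S RR=W
cmd 1: advance +13 → t=34, phase=(16,19,22,7) → FL=S FR=W RL=W RR=S
cmd 2: advance +15 → t=49, phase=(7,10,13,22) → FL=S FR=S RL=S RR=W
cmd 3: advance +23 → t=72, phase=(6,9,12,21) → FL=S FR=S RL=S RR=W
cmd 4: advance +2 → t=74, phase=(8,11,14,23) → FL=S FR=S RL=S RR=W
cmd 5: advance +1 → t=75, phase=(9,12,15,0) → FL=S FR=S RL=S RR=S
cmd 6: advance +19 → t=94, phase=(4,7,10,19) → FL=S FR=S RL=S RR=W
cmd 7: advance +14 → t=108, phase=(18,21,0,9) → FL=W FR=W RL=S RR=S


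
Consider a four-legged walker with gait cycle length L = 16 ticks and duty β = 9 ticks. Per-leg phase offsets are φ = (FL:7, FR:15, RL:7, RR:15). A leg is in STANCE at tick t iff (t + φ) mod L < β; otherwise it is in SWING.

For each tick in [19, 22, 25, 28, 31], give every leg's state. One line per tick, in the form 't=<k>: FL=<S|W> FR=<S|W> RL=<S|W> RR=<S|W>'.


t=19: FL=W FR=S RL=W RR=S
t=22: FL=W FR=S RL=W RR=S
t=25: FL=S FR=S RL=S RR=S
t=28: FL=S FR=W RL=S RR=W
t=31: FL=S FR=W RL=S RR=W

t=19: phase=(10,2,10,2) vs β=9 → FL=W FR=S RL=W RR=S
t=22: phase=(13,5,13,5) vs β=9 → FL=W FR=S RL=W RR=S
t=25: phase=(0,8,0,8) vs β=9 → FL=S FR=S RL=S RR=S
t=28: phase=(3,11,3,11) vs β=9 → FL=S FR=W RL=S RR=W
t=31: phase=(6,14,6,14) vs β=9 → FL=S FR=W RL=S RR=W


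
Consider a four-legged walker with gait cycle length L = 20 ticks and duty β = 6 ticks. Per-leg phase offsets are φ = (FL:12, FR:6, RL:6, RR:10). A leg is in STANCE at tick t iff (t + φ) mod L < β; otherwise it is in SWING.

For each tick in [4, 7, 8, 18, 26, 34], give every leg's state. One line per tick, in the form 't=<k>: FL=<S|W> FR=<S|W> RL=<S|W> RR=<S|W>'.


t=4: FL=W FR=W RL=W RR=W
t=7: FL=W FR=W RL=W RR=W
t=8: FL=S FR=W RL=W RR=W
t=18: FL=W FR=S RL=S RR=W
t=26: FL=W FR=W RL=W RR=W
t=34: FL=W FR=S RL=S RR=S

t=4: phase=(16,10,10,14) vs β=6 → FL=W FR=W RL=W RR=W
t=7: phase=(19,13,13,17) vs β=6 → FL=W FR=W RL=W RR=W
t=8: phase=(0,14,14,18) vs β=6 → FL=S FR=W RL=W RR=W
t=18: phase=(10,4,4,8) vs β=6 → FL=W FR=S RL=S RR=W
t=26: phase=(18,12,12,16) vs β=6 → FL=W FR=W RL=W RR=W
t=34: phase=(6,0,0,4) vs β=6 → FL=W FR=S RL=S RR=S


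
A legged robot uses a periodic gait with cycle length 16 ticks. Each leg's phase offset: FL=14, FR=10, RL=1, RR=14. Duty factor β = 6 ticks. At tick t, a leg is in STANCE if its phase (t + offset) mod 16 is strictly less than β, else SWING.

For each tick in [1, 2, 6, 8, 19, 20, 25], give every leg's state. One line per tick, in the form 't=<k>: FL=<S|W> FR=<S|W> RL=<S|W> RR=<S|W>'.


t=1: phase=(15,11,2,15) vs β=6 → FL=W FR=W RL=S RR=W
t=2: phase=(0,12,3,0) vs β=6 → FL=S FR=W RL=S RR=S
t=6: phase=(4,0,7,4) vs β=6 → FL=S FR=S RL=W RR=S
t=8: phase=(6,2,9,6) vs β=6 → FL=W FR=S RL=W RR=W
t=19: phase=(1,13,4,1) vs β=6 → FL=S FR=W RL=S RR=S
t=20: phase=(2,14,5,2) vs β=6 → FL=S FR=W RL=S RR=S
t=25: phase=(7,3,10,7) vs β=6 → FL=W FR=S RL=W RR=W

t=1: FL=W FR=W RL=S RR=W
t=2: FL=S FR=W RL=S RR=S
t=6: FL=S FR=S RL=W RR=S
t=8: FL=W FR=S RL=W RR=W
t=19: FL=S FR=W RL=S RR=S
t=20: FL=S FR=W RL=S RR=S
t=25: FL=W FR=S RL=W RR=W


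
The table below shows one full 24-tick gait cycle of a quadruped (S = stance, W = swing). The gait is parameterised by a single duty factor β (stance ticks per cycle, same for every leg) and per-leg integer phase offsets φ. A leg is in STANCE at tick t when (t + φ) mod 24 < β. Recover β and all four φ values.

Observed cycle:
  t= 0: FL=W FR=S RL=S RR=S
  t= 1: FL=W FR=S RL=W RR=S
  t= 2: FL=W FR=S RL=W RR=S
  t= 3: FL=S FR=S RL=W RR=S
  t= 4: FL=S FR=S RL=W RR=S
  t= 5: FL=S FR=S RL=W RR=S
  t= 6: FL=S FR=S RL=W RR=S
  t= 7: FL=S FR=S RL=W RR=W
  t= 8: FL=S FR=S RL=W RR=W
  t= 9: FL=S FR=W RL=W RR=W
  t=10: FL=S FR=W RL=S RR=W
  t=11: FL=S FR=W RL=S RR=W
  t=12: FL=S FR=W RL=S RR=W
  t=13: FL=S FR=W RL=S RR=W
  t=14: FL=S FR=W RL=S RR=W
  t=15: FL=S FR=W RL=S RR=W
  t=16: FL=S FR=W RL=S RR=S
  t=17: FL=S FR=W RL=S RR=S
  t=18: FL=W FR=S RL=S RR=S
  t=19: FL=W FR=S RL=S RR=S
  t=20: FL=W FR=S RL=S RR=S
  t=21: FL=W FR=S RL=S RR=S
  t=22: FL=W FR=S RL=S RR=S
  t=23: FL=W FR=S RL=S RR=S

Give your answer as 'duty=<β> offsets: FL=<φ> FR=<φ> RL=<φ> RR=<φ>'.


duty=15 offsets: FL=21 FR=6 RL=14 RR=8

duty β = stance ticks per leg = 15
FL: stance ticks = 15; W→S at t=3 → φ=21
FR: stance ticks = 15; W→S at t=18 → φ=6
RL: stance ticks = 15; W→S at t=10 → φ=14
RR: stance ticks = 15; W→S at t=16 → φ=8


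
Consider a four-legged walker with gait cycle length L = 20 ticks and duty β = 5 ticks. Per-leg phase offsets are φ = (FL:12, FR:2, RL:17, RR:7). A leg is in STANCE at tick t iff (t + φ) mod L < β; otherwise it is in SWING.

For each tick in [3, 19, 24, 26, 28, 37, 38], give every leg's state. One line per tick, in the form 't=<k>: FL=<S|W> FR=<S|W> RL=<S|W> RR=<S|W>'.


t=3: phase=(15,5,0,10) vs β=5 → FL=W FR=W RL=S RR=W
t=19: phase=(11,1,16,6) vs β=5 → FL=W FR=S RL=W RR=W
t=24: phase=(16,6,1,11) vs β=5 → FL=W FR=W RL=S RR=W
t=26: phase=(18,8,3,13) vs β=5 → FL=W FR=W RL=S RR=W
t=28: phase=(0,10,5,15) vs β=5 → FL=S FR=W RL=W RR=W
t=37: phase=(9,19,14,4) vs β=5 → FL=W FR=W RL=W RR=S
t=38: phase=(10,0,15,5) vs β=5 → FL=W FR=S RL=W RR=W

t=3: FL=W FR=W RL=S RR=W
t=19: FL=W FR=S RL=W RR=W
t=24: FL=W FR=W RL=S RR=W
t=26: FL=W FR=W RL=S RR=W
t=28: FL=S FR=W RL=W RR=W
t=37: FL=W FR=W RL=W RR=S
t=38: FL=W FR=S RL=W RR=W


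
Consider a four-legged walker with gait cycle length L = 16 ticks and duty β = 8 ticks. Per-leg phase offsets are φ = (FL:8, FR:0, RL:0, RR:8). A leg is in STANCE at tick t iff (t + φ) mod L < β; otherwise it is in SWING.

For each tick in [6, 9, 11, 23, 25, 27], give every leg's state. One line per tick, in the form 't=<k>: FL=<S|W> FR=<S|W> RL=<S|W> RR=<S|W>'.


t=6: FL=W FR=S RL=S RR=W
t=9: FL=S FR=W RL=W RR=S
t=11: FL=S FR=W RL=W RR=S
t=23: FL=W FR=S RL=S RR=W
t=25: FL=S FR=W RL=W RR=S
t=27: FL=S FR=W RL=W RR=S

t=6: phase=(14,6,6,14) vs β=8 → FL=W FR=S RL=S RR=W
t=9: phase=(1,9,9,1) vs β=8 → FL=S FR=W RL=W RR=S
t=11: phase=(3,11,11,3) vs β=8 → FL=S FR=W RL=W RR=S
t=23: phase=(15,7,7,15) vs β=8 → FL=W FR=S RL=S RR=W
t=25: phase=(1,9,9,1) vs β=8 → FL=S FR=W RL=W RR=S
t=27: phase=(3,11,11,3) vs β=8 → FL=S FR=W RL=W RR=S


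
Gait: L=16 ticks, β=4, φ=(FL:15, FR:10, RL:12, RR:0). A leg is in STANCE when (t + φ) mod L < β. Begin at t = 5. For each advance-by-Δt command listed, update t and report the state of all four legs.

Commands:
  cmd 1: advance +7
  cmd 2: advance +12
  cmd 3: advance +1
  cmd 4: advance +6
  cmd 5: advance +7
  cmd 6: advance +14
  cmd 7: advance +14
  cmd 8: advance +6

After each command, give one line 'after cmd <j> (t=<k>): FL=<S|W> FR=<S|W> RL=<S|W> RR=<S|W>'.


start t=5: FL=W FR=W RL=S RR=W
cmd 1: advance +7 → t=12, phase=(11,6,8,12) → FL=W FR=W RL=W RR=W
cmd 2: advance +12 → t=24, phase=(7,2,4,8) → FL=W FR=S RL=W RR=W
cmd 3: advance +1 → t=25, phase=(8,3,5,9) → FL=W FR=S RL=W RR=W
cmd 4: advance +6 → t=31, phase=(14,9,11,15) → FL=W FR=W RL=W RR=W
cmd 5: advance +7 → t=38, phase=(5,0,2,6) → FL=W FR=S RL=S RR=W
cmd 6: advance +14 → t=52, phase=(3,14,0,4) → FL=S FR=W RL=S RR=W
cmd 7: advance +14 → t=66, phase=(1,12,14,2) → FL=S FR=W RL=W RR=S
cmd 8: advance +6 → t=72, phase=(7,2,4,8) → FL=W FR=S RL=W RR=W

after cmd 1 (t=12): FL=W FR=W RL=W RR=W
after cmd 2 (t=24): FL=W FR=S RL=W RR=W
after cmd 3 (t=25): FL=W FR=S RL=W RR=W
after cmd 4 (t=31): FL=W FR=W RL=W RR=W
after cmd 5 (t=38): FL=W FR=S RL=S RR=W
after cmd 6 (t=52): FL=S FR=W RL=S RR=W
after cmd 7 (t=66): FL=S FR=W RL=W RR=S
after cmd 8 (t=72): FL=W FR=S RL=W RR=W


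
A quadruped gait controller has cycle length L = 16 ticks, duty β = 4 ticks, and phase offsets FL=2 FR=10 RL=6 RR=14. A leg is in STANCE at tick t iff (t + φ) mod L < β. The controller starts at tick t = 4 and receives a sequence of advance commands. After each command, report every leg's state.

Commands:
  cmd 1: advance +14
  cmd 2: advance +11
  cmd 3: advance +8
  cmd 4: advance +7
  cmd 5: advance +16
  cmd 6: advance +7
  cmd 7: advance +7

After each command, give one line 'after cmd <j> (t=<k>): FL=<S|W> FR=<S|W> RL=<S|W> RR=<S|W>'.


start t=4: FL=W FR=W RL=W RR=S
cmd 1: advance +14 → t=18, phase=(4,12,8,0) → FL=W FR=W RL=W RR=S
cmd 2: advance +11 → t=29, phase=(15,7,3,11) → FL=W FR=W RL=S RR=W
cmd 3: advance +8 → t=37, phase=(7,15,11,3) → FL=W FR=W RL=W RR=S
cmd 4: advance +7 → t=44, phase=(14,6,2,10) → FL=W FR=W RL=S RR=W
cmd 5: advance +16 → t=60, phase=(14,6,2,10) → FL=W FR=W RL=S RR=W
cmd 6: advance +7 → t=67, phase=(5,13,9,1) → FL=W FR=W RL=W RR=S
cmd 7: advance +7 → t=74, phase=(12,4,0,8) → FL=W FR=W RL=S RR=W

after cmd 1 (t=18): FL=W FR=W RL=W RR=S
after cmd 2 (t=29): FL=W FR=W RL=S RR=W
after cmd 3 (t=37): FL=W FR=W RL=W RR=S
after cmd 4 (t=44): FL=W FR=W RL=S RR=W
after cmd 5 (t=60): FL=W FR=W RL=S RR=W
after cmd 6 (t=67): FL=W FR=W RL=W RR=S
after cmd 7 (t=74): FL=W FR=W RL=S RR=W


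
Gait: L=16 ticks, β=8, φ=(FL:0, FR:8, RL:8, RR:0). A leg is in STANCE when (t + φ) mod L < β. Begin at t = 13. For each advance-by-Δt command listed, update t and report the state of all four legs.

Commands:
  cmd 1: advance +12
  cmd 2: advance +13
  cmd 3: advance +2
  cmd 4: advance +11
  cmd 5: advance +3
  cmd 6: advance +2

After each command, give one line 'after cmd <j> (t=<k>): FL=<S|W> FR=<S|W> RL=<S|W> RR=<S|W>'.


after cmd 1 (t=25): FL=W FR=S RL=S RR=W
after cmd 2 (t=38): FL=S FR=W RL=W RR=S
after cmd 3 (t=40): FL=W FR=S RL=S RR=W
after cmd 4 (t=51): FL=S FR=W RL=W RR=S
after cmd 5 (t=54): FL=S FR=W RL=W RR=S
after cmd 6 (t=56): FL=W FR=S RL=S RR=W

start t=13: FL=W FR=S RL=S RR=W
cmd 1: advance +12 → t=25, phase=(9,1,1,9) → FL=W FR=S RL=S RR=W
cmd 2: advance +13 → t=38, phase=(6,14,14,6) → FL=S FR=W RL=W RR=S
cmd 3: advance +2 → t=40, phase=(8,0,0,8) → FL=W FR=S RL=S RR=W
cmd 4: advance +11 → t=51, phase=(3,11,11,3) → FL=S FR=W RL=W RR=S
cmd 5: advance +3 → t=54, phase=(6,14,14,6) → FL=S FR=W RL=W RR=S
cmd 6: advance +2 → t=56, phase=(8,0,0,8) → FL=W FR=S RL=S RR=W


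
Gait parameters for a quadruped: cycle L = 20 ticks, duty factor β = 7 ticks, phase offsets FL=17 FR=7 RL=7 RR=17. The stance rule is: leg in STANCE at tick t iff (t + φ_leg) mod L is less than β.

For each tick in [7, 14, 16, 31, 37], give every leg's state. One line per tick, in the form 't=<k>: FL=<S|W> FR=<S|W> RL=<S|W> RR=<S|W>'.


t=7: FL=S FR=W RL=W RR=S
t=14: FL=W FR=S RL=S RR=W
t=16: FL=W FR=S RL=S RR=W
t=31: FL=W FR=W RL=W RR=W
t=37: FL=W FR=S RL=S RR=W

t=7: phase=(4,14,14,4) vs β=7 → FL=S FR=W RL=W RR=S
t=14: phase=(11,1,1,11) vs β=7 → FL=W FR=S RL=S RR=W
t=16: phase=(13,3,3,13) vs β=7 → FL=W FR=S RL=S RR=W
t=31: phase=(8,18,18,8) vs β=7 → FL=W FR=W RL=W RR=W
t=37: phase=(14,4,4,14) vs β=7 → FL=W FR=S RL=S RR=W


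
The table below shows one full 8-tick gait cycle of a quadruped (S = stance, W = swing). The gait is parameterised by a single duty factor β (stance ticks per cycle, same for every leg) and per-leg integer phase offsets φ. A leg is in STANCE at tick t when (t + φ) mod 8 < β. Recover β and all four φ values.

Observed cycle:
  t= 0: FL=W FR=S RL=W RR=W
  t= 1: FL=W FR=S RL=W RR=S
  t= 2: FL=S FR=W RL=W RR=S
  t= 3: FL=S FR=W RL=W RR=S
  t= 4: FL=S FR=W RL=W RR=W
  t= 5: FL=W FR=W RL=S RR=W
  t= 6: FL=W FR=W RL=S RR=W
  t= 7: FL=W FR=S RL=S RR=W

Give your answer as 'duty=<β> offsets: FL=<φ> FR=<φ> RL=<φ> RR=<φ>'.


duty=3 offsets: FL=6 FR=1 RL=3 RR=7

duty β = stance ticks per leg = 3
FL: stance ticks = 3; W→S at t=2 → φ=6
FR: stance ticks = 3; W→S at t=7 → φ=1
RL: stance ticks = 3; W→S at t=5 → φ=3
RR: stance ticks = 3; W→S at t=1 → φ=7


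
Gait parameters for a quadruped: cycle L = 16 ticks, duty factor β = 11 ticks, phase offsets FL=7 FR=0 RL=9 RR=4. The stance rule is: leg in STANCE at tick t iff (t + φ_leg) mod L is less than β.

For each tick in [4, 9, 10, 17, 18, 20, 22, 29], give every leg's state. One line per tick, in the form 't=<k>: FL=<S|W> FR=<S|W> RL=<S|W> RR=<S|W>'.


t=4: FL=W FR=S RL=W RR=S
t=9: FL=S FR=S RL=S RR=W
t=10: FL=S FR=S RL=S RR=W
t=17: FL=S FR=S RL=S RR=S
t=18: FL=S FR=S RL=W RR=S
t=20: FL=W FR=S RL=W RR=S
t=22: FL=W FR=S RL=W RR=S
t=29: FL=S FR=W RL=S RR=S

t=4: phase=(11,4,13,8) vs β=11 → FL=W FR=S RL=W RR=S
t=9: phase=(0,9,2,13) vs β=11 → FL=S FR=S RL=S RR=W
t=10: phase=(1,10,3,14) vs β=11 → FL=S FR=S RL=S RR=W
t=17: phase=(8,1,10,5) vs β=11 → FL=S FR=S RL=S RR=S
t=18: phase=(9,2,11,6) vs β=11 → FL=S FR=S RL=W RR=S
t=20: phase=(11,4,13,8) vs β=11 → FL=W FR=S RL=W RR=S
t=22: phase=(13,6,15,10) vs β=11 → FL=W FR=S RL=W RR=S
t=29: phase=(4,13,6,1) vs β=11 → FL=S FR=W RL=S RR=S


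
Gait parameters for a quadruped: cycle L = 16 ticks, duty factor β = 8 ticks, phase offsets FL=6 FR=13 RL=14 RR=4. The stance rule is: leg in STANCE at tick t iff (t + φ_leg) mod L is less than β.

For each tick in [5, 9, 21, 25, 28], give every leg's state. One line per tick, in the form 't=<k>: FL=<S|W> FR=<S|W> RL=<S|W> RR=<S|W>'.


t=5: phase=(11,2,3,9) vs β=8 → FL=W FR=S RL=S RR=W
t=9: phase=(15,6,7,13) vs β=8 → FL=W FR=S RL=S RR=W
t=21: phase=(11,2,3,9) vs β=8 → FL=W FR=S RL=S RR=W
t=25: phase=(15,6,7,13) vs β=8 → FL=W FR=S RL=S RR=W
t=28: phase=(2,9,10,0) vs β=8 → FL=S FR=W RL=W RR=S

t=5: FL=W FR=S RL=S RR=W
t=9: FL=W FR=S RL=S RR=W
t=21: FL=W FR=S RL=S RR=W
t=25: FL=W FR=S RL=S RR=W
t=28: FL=S FR=W RL=W RR=S


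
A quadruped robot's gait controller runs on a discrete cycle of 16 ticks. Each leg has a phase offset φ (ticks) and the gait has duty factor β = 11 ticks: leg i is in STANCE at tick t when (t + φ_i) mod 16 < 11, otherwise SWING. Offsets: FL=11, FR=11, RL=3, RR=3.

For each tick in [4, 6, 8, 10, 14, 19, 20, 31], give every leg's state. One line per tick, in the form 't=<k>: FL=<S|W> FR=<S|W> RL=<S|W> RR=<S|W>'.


t=4: FL=W FR=W RL=S RR=S
t=6: FL=S FR=S RL=S RR=S
t=8: FL=S FR=S RL=W RR=W
t=10: FL=S FR=S RL=W RR=W
t=14: FL=S FR=S RL=S RR=S
t=19: FL=W FR=W RL=S RR=S
t=20: FL=W FR=W RL=S RR=S
t=31: FL=S FR=S RL=S RR=S

t=4: phase=(15,15,7,7) vs β=11 → FL=W FR=W RL=S RR=S
t=6: phase=(1,1,9,9) vs β=11 → FL=S FR=S RL=S RR=S
t=8: phase=(3,3,11,11) vs β=11 → FL=S FR=S RL=W RR=W
t=10: phase=(5,5,13,13) vs β=11 → FL=S FR=S RL=W RR=W
t=14: phase=(9,9,1,1) vs β=11 → FL=S FR=S RL=S RR=S
t=19: phase=(14,14,6,6) vs β=11 → FL=W FR=W RL=S RR=S
t=20: phase=(15,15,7,7) vs β=11 → FL=W FR=W RL=S RR=S
t=31: phase=(10,10,2,2) vs β=11 → FL=S FR=S RL=S RR=S


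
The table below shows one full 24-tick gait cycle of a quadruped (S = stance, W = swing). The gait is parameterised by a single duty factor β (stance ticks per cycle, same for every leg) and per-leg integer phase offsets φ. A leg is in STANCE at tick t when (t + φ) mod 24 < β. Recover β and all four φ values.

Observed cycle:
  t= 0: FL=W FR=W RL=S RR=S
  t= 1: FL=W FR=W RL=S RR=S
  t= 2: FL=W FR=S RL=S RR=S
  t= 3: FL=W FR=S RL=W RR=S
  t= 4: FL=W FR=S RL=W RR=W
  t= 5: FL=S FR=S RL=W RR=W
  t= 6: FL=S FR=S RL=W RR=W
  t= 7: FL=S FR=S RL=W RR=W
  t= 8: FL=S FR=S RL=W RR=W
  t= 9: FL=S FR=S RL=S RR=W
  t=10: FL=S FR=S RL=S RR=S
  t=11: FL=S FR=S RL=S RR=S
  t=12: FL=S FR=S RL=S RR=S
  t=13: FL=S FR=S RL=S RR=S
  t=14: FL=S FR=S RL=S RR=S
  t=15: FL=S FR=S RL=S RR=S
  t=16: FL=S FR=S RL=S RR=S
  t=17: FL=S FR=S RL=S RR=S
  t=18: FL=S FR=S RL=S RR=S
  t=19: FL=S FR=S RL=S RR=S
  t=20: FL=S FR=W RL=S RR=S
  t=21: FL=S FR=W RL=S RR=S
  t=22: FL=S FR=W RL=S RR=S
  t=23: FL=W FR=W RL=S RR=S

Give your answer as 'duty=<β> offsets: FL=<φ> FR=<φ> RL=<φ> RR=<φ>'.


duty=18 offsets: FL=19 FR=22 RL=15 RR=14

duty β = stance ticks per leg = 18
FL: stance ticks = 18; W→S at t=5 → φ=19
FR: stance ticks = 18; W→S at t=2 → φ=22
RL: stance ticks = 18; W→S at t=9 → φ=15
RR: stance ticks = 18; W→S at t=10 → φ=14


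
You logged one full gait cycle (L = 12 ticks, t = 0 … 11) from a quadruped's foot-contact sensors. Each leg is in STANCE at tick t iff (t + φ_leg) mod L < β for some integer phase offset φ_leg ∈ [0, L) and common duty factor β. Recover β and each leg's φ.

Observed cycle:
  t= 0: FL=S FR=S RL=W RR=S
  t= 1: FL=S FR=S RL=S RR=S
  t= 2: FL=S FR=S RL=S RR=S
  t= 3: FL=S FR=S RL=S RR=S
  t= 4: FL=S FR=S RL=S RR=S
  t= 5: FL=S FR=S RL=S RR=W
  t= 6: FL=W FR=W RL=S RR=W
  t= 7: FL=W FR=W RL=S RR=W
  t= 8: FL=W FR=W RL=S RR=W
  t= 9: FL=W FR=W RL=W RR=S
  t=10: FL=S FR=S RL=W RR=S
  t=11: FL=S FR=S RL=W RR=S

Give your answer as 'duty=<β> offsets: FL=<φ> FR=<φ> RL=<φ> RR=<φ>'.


duty=8 offsets: FL=2 FR=2 RL=11 RR=3

duty β = stance ticks per leg = 8
FL: stance ticks = 8; W→S at t=10 → φ=2
FR: stance ticks = 8; W→S at t=10 → φ=2
RL: stance ticks = 8; W→S at t=1 → φ=11
RR: stance ticks = 8; W→S at t=9 → φ=3


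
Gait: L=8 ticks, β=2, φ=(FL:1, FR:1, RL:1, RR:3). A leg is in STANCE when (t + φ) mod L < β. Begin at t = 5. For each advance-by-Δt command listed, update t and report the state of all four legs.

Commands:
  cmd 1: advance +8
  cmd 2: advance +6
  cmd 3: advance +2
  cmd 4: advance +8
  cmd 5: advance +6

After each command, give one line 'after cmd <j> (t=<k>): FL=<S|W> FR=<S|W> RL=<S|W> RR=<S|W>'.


start t=5: FL=W FR=W RL=W RR=S
cmd 1: advance +8 → t=13, phase=(6,6,6,0) → FL=W FR=W RL=W RR=S
cmd 2: advance +6 → t=19, phase=(4,4,4,6) → FL=W FR=W RL=W RR=W
cmd 3: advance +2 → t=21, phase=(6,6,6,0) → FL=W FR=W RL=W RR=S
cmd 4: advance +8 → t=29, phase=(6,6,6,0) → FL=W FR=W RL=W RR=S
cmd 5: advance +6 → t=35, phase=(4,4,4,6) → FL=W FR=W RL=W RR=W

after cmd 1 (t=13): FL=W FR=W RL=W RR=S
after cmd 2 (t=19): FL=W FR=W RL=W RR=W
after cmd 3 (t=21): FL=W FR=W RL=W RR=S
after cmd 4 (t=29): FL=W FR=W RL=W RR=S
after cmd 5 (t=35): FL=W FR=W RL=W RR=W


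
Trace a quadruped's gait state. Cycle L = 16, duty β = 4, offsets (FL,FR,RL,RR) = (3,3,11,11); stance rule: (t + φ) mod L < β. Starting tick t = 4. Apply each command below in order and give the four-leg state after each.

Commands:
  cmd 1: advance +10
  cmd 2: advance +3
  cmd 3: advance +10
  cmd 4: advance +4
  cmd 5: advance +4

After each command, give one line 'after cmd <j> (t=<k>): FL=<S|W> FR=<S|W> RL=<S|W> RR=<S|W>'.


start t=4: FL=W FR=W RL=W RR=W
cmd 1: advance +10 → t=14, phase=(1,1,9,9) → FL=S FR=S RL=W RR=W
cmd 2: advance +3 → t=17, phase=(4,4,12,12) → FL=W FR=W RL=W RR=W
cmd 3: advance +10 → t=27, phase=(14,14,6,6) → FL=W FR=W RL=W RR=W
cmd 4: advance +4 → t=31, phase=(2,2,10,10) → FL=S FR=S RL=W RR=W
cmd 5: advance +4 → t=35, phase=(6,6,14,14) → FL=W FR=W RL=W RR=W

after cmd 1 (t=14): FL=S FR=S RL=W RR=W
after cmd 2 (t=17): FL=W FR=W RL=W RR=W
after cmd 3 (t=27): FL=W FR=W RL=W RR=W
after cmd 4 (t=31): FL=S FR=S RL=W RR=W
after cmd 5 (t=35): FL=W FR=W RL=W RR=W


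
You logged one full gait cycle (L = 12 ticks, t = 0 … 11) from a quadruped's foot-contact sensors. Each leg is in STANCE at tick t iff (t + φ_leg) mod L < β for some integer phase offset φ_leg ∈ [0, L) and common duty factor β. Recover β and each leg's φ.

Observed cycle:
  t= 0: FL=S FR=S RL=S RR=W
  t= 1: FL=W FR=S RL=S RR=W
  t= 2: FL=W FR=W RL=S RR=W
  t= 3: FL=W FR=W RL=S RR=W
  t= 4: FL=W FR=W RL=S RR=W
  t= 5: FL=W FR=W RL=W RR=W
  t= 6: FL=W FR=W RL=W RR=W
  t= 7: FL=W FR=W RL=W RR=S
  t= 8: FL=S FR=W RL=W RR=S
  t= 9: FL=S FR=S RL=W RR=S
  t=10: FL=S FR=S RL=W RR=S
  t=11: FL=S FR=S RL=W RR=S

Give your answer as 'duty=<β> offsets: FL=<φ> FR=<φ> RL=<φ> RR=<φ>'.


duty=5 offsets: FL=4 FR=3 RL=0 RR=5

duty β = stance ticks per leg = 5
FL: stance ticks = 5; W→S at t=8 → φ=4
FR: stance ticks = 5; W→S at t=9 → φ=3
RL: stance ticks = 5; W→S at t=0 → φ=0
RR: stance ticks = 5; W→S at t=7 → φ=5


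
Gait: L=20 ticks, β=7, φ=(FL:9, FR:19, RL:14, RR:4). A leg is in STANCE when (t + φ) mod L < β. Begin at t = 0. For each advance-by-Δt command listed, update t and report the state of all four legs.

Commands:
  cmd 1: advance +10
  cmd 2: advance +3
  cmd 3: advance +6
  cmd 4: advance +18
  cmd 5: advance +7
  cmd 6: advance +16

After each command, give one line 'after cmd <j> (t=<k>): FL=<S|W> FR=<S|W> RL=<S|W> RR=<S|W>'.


after cmd 1 (t=10): FL=W FR=W RL=S RR=W
after cmd 2 (t=13): FL=S FR=W RL=W RR=W
after cmd 3 (t=19): FL=W FR=W RL=W RR=S
after cmd 4 (t=37): FL=S FR=W RL=W RR=S
after cmd 5 (t=44): FL=W FR=S RL=W RR=W
after cmd 6 (t=60): FL=W FR=W RL=W RR=S

start t=0: FL=W FR=W RL=W RR=S
cmd 1: advance +10 → t=10, phase=(19,9,4,14) → FL=W FR=W RL=S RR=W
cmd 2: advance +3 → t=13, phase=(2,12,7,17) → FL=S FR=W RL=W RR=W
cmd 3: advance +6 → t=19, phase=(8,18,13,3) → FL=W FR=W RL=W RR=S
cmd 4: advance +18 → t=37, phase=(6,16,11,1) → FL=S FR=W RL=W RR=S
cmd 5: advance +7 → t=44, phase=(13,3,18,8) → FL=W FR=S RL=W RR=W
cmd 6: advance +16 → t=60, phase=(9,19,14,4) → FL=W FR=W RL=W RR=S


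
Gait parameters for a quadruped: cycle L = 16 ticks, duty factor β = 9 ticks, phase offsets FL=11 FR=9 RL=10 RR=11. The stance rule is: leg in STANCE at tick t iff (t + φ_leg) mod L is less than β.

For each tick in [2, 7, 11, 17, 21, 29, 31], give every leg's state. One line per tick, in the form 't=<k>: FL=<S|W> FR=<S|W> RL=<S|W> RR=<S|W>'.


t=2: phase=(13,11,12,13) vs β=9 → FL=W FR=W RL=W RR=W
t=7: phase=(2,0,1,2) vs β=9 → FL=S FR=S RL=S RR=S
t=11: phase=(6,4,5,6) vs β=9 → FL=S FR=S RL=S RR=S
t=17: phase=(12,10,11,12) vs β=9 → FL=W FR=W RL=W RR=W
t=21: phase=(0,14,15,0) vs β=9 → FL=S FR=W RL=W RR=S
t=29: phase=(8,6,7,8) vs β=9 → FL=S FR=S RL=S RR=S
t=31: phase=(10,8,9,10) vs β=9 → FL=W FR=S RL=W RR=W

t=2: FL=W FR=W RL=W RR=W
t=7: FL=S FR=S RL=S RR=S
t=11: FL=S FR=S RL=S RR=S
t=17: FL=W FR=W RL=W RR=W
t=21: FL=S FR=W RL=W RR=S
t=29: FL=S FR=S RL=S RR=S
t=31: FL=W FR=S RL=W RR=W


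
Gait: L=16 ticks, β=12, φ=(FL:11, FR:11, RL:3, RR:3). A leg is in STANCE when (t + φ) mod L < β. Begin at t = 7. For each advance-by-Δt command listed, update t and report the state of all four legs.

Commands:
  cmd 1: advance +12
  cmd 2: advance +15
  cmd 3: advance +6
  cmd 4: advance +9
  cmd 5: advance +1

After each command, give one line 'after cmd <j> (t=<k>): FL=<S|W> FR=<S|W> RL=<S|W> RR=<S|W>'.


start t=7: FL=S FR=S RL=S RR=S
cmd 1: advance +12 → t=19, phase=(14,14,6,6) → FL=W FR=W RL=S RR=S
cmd 2: advance +15 → t=34, phase=(13,13,5,5) → FL=W FR=W RL=S RR=S
cmd 3: advance +6 → t=40, phase=(3,3,11,11) → FL=S FR=S RL=S RR=S
cmd 4: advance +9 → t=49, phase=(12,12,4,4) → FL=W FR=W RL=S RR=S
cmd 5: advance +1 → t=50, phase=(13,13,5,5) → FL=W FR=W RL=S RR=S

after cmd 1 (t=19): FL=W FR=W RL=S RR=S
after cmd 2 (t=34): FL=W FR=W RL=S RR=S
after cmd 3 (t=40): FL=S FR=S RL=S RR=S
after cmd 4 (t=49): FL=W FR=W RL=S RR=S
after cmd 5 (t=50): FL=W FR=W RL=S RR=S


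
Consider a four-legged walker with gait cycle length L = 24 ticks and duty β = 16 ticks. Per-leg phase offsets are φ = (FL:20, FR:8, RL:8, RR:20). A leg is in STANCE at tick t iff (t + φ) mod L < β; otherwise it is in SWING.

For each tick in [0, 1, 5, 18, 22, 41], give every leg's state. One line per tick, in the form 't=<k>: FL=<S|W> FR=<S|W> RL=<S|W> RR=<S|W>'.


t=0: phase=(20,8,8,20) vs β=16 → FL=W FR=S RL=S RR=W
t=1: phase=(21,9,9,21) vs β=16 → FL=W FR=S RL=S RR=W
t=5: phase=(1,13,13,1) vs β=16 → FL=S FR=S RL=S RR=S
t=18: phase=(14,2,2,14) vs β=16 → FL=S FR=S RL=S RR=S
t=22: phase=(18,6,6,18) vs β=16 → FL=W FR=S RL=S RR=W
t=41: phase=(13,1,1,13) vs β=16 → FL=S FR=S RL=S RR=S

t=0: FL=W FR=S RL=S RR=W
t=1: FL=W FR=S RL=S RR=W
t=5: FL=S FR=S RL=S RR=S
t=18: FL=S FR=S RL=S RR=S
t=22: FL=W FR=S RL=S RR=W
t=41: FL=S FR=S RL=S RR=S


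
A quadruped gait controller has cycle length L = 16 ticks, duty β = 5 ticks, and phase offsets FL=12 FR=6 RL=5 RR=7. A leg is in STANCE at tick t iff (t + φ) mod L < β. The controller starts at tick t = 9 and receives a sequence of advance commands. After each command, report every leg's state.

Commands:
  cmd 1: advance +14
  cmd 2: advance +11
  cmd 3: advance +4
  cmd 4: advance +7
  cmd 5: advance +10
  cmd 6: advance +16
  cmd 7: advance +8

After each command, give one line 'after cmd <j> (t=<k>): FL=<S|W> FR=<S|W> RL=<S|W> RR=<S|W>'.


after cmd 1 (t=23): FL=S FR=W RL=W RR=W
after cmd 2 (t=34): FL=W FR=W RL=W RR=W
after cmd 3 (t=38): FL=S FR=W RL=W RR=W
after cmd 4 (t=45): FL=W FR=S RL=S RR=S
after cmd 5 (t=55): FL=S FR=W RL=W RR=W
after cmd 6 (t=71): FL=S FR=W RL=W RR=W
after cmd 7 (t=79): FL=W FR=W RL=S RR=W

start t=9: FL=W FR=W RL=W RR=S
cmd 1: advance +14 → t=23, phase=(3,13,12,14) → FL=S FR=W RL=W RR=W
cmd 2: advance +11 → t=34, phase=(14,8,7,9) → FL=W FR=W RL=W RR=W
cmd 3: advance +4 → t=38, phase=(2,12,11,13) → FL=S FR=W RL=W RR=W
cmd 4: advance +7 → t=45, phase=(9,3,2,4) → FL=W FR=S RL=S RR=S
cmd 5: advance +10 → t=55, phase=(3,13,12,14) → FL=S FR=W RL=W RR=W
cmd 6: advance +16 → t=71, phase=(3,13,12,14) → FL=S FR=W RL=W RR=W
cmd 7: advance +8 → t=79, phase=(11,5,4,6) → FL=W FR=W RL=S RR=W


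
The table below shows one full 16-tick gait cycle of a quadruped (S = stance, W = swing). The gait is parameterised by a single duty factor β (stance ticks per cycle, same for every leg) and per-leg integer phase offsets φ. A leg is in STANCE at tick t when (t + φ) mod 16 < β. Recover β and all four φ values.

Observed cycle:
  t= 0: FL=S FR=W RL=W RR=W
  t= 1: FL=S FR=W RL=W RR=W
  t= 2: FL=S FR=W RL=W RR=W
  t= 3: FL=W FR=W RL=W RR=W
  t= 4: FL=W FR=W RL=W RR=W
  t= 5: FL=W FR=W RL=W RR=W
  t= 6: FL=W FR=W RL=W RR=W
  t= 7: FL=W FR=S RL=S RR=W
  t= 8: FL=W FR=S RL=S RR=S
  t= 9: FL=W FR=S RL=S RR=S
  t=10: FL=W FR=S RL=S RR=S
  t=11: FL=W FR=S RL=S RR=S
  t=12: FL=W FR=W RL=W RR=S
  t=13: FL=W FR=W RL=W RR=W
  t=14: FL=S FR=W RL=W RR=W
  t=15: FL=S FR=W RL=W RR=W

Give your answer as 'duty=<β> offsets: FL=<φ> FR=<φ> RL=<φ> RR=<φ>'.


duty=5 offsets: FL=2 FR=9 RL=9 RR=8

duty β = stance ticks per leg = 5
FL: stance ticks = 5; W→S at t=14 → φ=2
FR: stance ticks = 5; W→S at t=7 → φ=9
RL: stance ticks = 5; W→S at t=7 → φ=9
RR: stance ticks = 5; W→S at t=8 → φ=8


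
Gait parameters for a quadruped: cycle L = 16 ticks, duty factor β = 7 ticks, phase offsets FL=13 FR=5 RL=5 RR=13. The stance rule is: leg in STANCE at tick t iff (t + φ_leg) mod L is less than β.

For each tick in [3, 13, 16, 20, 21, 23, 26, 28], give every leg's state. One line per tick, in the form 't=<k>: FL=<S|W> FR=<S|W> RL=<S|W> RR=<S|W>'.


t=3: phase=(0,8,8,0) vs β=7 → FL=S FR=W RL=W RR=S
t=13: phase=(10,2,2,10) vs β=7 → FL=W FR=S RL=S RR=W
t=16: phase=(13,5,5,13) vs β=7 → FL=W FR=S RL=S RR=W
t=20: phase=(1,9,9,1) vs β=7 → FL=S FR=W RL=W RR=S
t=21: phase=(2,10,10,2) vs β=7 → FL=S FR=W RL=W RR=S
t=23: phase=(4,12,12,4) vs β=7 → FL=S FR=W RL=W RR=S
t=26: phase=(7,15,15,7) vs β=7 → FL=W FR=W RL=W RR=W
t=28: phase=(9,1,1,9) vs β=7 → FL=W FR=S RL=S RR=W

t=3: FL=S FR=W RL=W RR=S
t=13: FL=W FR=S RL=S RR=W
t=16: FL=W FR=S RL=S RR=W
t=20: FL=S FR=W RL=W RR=S
t=21: FL=S FR=W RL=W RR=S
t=23: FL=S FR=W RL=W RR=S
t=26: FL=W FR=W RL=W RR=W
t=28: FL=W FR=S RL=S RR=W


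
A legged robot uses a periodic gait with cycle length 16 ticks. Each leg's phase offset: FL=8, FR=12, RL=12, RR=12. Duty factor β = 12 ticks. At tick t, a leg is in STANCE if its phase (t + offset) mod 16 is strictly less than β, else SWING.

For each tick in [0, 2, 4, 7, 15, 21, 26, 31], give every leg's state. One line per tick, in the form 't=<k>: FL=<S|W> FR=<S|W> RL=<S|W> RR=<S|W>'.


t=0: phase=(8,12,12,12) vs β=12 → FL=S FR=W RL=W RR=W
t=2: phase=(10,14,14,14) vs β=12 → FL=S FR=W RL=W RR=W
t=4: phase=(12,0,0,0) vs β=12 → FL=W FR=S RL=S RR=S
t=7: phase=(15,3,3,3) vs β=12 → FL=W FR=S RL=S RR=S
t=15: phase=(7,11,11,11) vs β=12 → FL=S FR=S RL=S RR=S
t=21: phase=(13,1,1,1) vs β=12 → FL=W FR=S RL=S RR=S
t=26: phase=(2,6,6,6) vs β=12 → FL=S FR=S RL=S RR=S
t=31: phase=(7,11,11,11) vs β=12 → FL=S FR=S RL=S RR=S

t=0: FL=S FR=W RL=W RR=W
t=2: FL=S FR=W RL=W RR=W
t=4: FL=W FR=S RL=S RR=S
t=7: FL=W FR=S RL=S RR=S
t=15: FL=S FR=S RL=S RR=S
t=21: FL=W FR=S RL=S RR=S
t=26: FL=S FR=S RL=S RR=S
t=31: FL=S FR=S RL=S RR=S
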